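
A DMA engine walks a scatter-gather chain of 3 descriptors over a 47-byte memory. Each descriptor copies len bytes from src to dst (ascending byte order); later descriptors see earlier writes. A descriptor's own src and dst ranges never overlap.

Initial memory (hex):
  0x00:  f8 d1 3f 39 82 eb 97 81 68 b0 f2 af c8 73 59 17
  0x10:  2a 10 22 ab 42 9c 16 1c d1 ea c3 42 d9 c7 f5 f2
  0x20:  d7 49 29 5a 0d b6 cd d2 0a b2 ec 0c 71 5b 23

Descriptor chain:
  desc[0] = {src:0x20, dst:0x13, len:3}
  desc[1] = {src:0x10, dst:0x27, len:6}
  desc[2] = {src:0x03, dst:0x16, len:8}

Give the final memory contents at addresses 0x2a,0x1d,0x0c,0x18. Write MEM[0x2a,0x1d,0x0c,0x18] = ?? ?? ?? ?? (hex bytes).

  after D0: wrote 3B at 0x13 = d74929
  after D1: wrote 6B at 0x27 = 2a1022d74929
  after D2: wrote 8B at 0x16 = 3982eb978168b0f2
query mem[0x2a]=0xd7, mem[0x1d]=0xf2, mem[0x0c]=0xc8, mem[0x18]=0xeb

MEM[0x2a,0x1d,0x0c,0x18] = d7 f2 c8 eb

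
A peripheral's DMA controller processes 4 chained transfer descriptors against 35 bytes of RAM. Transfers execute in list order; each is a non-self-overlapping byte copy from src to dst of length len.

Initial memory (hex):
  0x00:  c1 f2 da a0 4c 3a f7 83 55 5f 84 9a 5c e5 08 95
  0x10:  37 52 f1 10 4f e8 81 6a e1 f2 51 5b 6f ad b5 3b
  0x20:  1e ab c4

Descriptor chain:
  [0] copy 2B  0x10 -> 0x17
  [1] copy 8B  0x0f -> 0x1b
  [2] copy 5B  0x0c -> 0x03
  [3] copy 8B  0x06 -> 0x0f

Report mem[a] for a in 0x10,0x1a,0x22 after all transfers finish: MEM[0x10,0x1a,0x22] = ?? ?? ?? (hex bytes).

MEM[0x10,0x1a,0x22] = 37 51 81

  after D0: wrote 2B at 0x17 = 3752
  after D1: wrote 8B at 0x1b = 953752f1104fe881
  after D2: wrote 5B at 0x03 = 5ce5089537
  after D3: wrote 8B at 0x0f = 9537555f849a5ce5
query mem[0x10]=0x37, mem[0x1a]=0x51, mem[0x22]=0x81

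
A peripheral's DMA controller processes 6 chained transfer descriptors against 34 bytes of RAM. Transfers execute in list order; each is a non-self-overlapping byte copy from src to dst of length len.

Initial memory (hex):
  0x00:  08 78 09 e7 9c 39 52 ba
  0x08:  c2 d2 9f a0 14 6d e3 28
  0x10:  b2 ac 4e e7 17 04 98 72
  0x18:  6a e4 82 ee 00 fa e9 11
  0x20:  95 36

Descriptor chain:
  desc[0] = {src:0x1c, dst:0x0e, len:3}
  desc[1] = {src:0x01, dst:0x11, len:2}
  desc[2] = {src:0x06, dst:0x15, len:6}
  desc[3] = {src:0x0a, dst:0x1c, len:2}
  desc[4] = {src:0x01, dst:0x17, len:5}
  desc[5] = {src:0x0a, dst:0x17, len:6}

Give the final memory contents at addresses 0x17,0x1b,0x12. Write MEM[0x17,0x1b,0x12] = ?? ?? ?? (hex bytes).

#0 dst[0x0e+3] := {0x00,0xfa,0xe9}
#1 dst[0x11+2] := {0x78,0x09}
#2 dst[0x15+6] := {0x52,0xba,0xc2,0xd2,0x9f,0xa0}
#3 dst[0x1c+2] := {0x9f,0xa0}
#4 dst[0x17+5] := {0x78,0x09,0xe7,0x9c,0x39}
#5 dst[0x17+6] := {0x9f,0xa0,0x14,0x6d,0x00,0xfa}
query mem[0x17]=0x9f, mem[0x1b]=0x00, mem[0x12]=0x09

MEM[0x17,0x1b,0x12] = 9f 00 09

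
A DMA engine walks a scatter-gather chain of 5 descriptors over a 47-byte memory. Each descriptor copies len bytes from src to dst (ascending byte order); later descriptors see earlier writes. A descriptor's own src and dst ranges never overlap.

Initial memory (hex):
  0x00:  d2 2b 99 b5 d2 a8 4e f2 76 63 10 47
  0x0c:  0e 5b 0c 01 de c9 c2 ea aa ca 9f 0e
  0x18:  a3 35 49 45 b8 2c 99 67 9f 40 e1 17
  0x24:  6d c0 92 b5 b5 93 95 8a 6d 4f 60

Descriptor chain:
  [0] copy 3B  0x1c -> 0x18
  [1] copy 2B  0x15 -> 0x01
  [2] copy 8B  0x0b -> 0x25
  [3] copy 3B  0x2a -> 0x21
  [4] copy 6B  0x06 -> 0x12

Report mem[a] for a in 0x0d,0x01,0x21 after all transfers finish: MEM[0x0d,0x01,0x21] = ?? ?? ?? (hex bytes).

[0] 0x1c->0x18 len=3 : b8 2c 99
[1] 0x15->0x01 len=2 : ca 9f
[2] 0x0b->0x25 len=8 : 47 0e 5b 0c 01 de c9 c2
[3] 0x2a->0x21 len=3 : de c9 c2
[4] 0x06->0x12 len=6 : 4e f2 76 63 10 47
query mem[0x0d]=0x5b, mem[0x01]=0xca, mem[0x21]=0xde

MEM[0x0d,0x01,0x21] = 5b ca de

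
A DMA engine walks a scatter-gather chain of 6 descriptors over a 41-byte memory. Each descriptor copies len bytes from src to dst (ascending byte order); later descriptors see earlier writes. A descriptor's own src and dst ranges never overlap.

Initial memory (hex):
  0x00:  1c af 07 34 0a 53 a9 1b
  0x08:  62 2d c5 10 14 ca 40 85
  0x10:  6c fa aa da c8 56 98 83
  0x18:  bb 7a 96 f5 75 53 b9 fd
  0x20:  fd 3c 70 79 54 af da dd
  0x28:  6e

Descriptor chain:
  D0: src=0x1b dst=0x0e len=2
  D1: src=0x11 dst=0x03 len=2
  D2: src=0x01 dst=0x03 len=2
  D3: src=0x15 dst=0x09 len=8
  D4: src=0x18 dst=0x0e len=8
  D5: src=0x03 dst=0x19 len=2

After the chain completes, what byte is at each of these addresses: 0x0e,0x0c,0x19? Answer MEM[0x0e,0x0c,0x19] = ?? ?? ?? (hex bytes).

MEM[0x0e,0x0c,0x19] = bb bb af

D0: mem[0x0e..0x0f] <- [f5 75]
D1: mem[0x03..0x04] <- [fa aa]
D2: mem[0x03..0x04] <- [af 07]
D3: mem[0x09..0x10] <- [56 98 83 bb 7a 96 f5 75]
D4: mem[0x0e..0x15] <- [bb 7a 96 f5 75 53 b9 fd]
D5: mem[0x19..0x1a] <- [af 07]
query mem[0x0e]=0xbb, mem[0x0c]=0xbb, mem[0x19]=0xaf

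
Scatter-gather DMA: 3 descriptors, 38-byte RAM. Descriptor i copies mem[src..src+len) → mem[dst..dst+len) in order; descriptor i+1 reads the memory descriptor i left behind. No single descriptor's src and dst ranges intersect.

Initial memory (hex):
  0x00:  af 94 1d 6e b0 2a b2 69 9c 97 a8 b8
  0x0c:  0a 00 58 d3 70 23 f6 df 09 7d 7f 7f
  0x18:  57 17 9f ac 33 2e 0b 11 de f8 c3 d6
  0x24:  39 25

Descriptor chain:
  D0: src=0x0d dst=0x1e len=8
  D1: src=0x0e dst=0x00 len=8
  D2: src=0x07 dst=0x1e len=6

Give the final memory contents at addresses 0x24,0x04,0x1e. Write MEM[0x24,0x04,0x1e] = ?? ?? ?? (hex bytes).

MEM[0x24,0x04,0x1e] = df f6 7d

  after D0: wrote 8B at 0x1e = 0058d37023f6df09
  after D1: wrote 8B at 0x00 = 58d37023f6df097d
  after D2: wrote 6B at 0x1e = 7d9c97a8b80a
query mem[0x24]=0xdf, mem[0x04]=0xf6, mem[0x1e]=0x7d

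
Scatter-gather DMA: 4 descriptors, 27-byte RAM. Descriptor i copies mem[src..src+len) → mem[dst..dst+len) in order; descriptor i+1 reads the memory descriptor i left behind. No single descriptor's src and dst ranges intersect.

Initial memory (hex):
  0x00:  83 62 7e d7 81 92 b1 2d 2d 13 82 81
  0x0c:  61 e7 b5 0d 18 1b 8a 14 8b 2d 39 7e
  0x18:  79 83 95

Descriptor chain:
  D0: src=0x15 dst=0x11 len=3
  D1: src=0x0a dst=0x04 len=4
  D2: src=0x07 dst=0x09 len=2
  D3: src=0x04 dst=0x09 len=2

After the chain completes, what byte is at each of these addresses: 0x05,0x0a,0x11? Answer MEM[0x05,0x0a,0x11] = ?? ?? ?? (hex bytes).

[0] 0x15->0x11 len=3 : 2d 39 7e
[1] 0x0a->0x04 len=4 : 82 81 61 e7
[2] 0x07->0x09 len=2 : e7 2d
[3] 0x04->0x09 len=2 : 82 81
query mem[0x05]=0x81, mem[0x0a]=0x81, mem[0x11]=0x2d

MEM[0x05,0x0a,0x11] = 81 81 2d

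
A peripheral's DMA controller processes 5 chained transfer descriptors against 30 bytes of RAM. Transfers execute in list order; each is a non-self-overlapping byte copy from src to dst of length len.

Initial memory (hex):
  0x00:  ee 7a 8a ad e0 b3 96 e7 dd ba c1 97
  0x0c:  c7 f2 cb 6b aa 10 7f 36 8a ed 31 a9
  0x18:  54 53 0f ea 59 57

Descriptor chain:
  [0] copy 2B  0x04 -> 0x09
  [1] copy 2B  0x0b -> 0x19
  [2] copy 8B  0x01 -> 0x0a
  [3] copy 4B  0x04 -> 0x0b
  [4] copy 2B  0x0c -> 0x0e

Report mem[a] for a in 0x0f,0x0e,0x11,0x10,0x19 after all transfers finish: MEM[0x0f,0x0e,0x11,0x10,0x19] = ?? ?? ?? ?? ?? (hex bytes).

MEM[0x0f,0x0e,0x11,0x10,0x19] = 96 b3 dd e7 97

[0] 0x04->0x09 len=2 : e0 b3
[1] 0x0b->0x19 len=2 : 97 c7
[2] 0x01->0x0a len=8 : 7a 8a ad e0 b3 96 e7 dd
[3] 0x04->0x0b len=4 : e0 b3 96 e7
[4] 0x0c->0x0e len=2 : b3 96
query mem[0x0f]=0x96, mem[0x0e]=0xb3, mem[0x11]=0xdd, mem[0x10]=0xe7, mem[0x19]=0x97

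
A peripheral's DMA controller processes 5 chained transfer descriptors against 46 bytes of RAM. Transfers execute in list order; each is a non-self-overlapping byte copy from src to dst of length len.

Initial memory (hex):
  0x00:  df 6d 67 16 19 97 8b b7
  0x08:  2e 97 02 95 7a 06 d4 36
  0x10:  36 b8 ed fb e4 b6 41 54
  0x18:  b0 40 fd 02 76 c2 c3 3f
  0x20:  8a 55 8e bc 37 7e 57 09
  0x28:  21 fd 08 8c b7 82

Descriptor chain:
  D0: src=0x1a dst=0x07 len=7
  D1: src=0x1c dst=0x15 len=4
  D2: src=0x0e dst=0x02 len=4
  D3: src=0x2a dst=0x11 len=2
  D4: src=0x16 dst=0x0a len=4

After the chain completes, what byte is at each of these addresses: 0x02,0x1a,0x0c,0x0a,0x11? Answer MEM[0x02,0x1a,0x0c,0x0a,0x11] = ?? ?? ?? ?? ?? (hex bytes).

D0: mem[0x07..0x0d] <- [fd 02 76 c2 c3 3f 8a]
D1: mem[0x15..0x18] <- [76 c2 c3 3f]
D2: mem[0x02..0x05] <- [d4 36 36 b8]
D3: mem[0x11..0x12] <- [08 8c]
D4: mem[0x0a..0x0d] <- [c2 c3 3f 40]
query mem[0x02]=0xd4, mem[0x1a]=0xfd, mem[0x0c]=0x3f, mem[0x0a]=0xc2, mem[0x11]=0x08

MEM[0x02,0x1a,0x0c,0x0a,0x11] = d4 fd 3f c2 08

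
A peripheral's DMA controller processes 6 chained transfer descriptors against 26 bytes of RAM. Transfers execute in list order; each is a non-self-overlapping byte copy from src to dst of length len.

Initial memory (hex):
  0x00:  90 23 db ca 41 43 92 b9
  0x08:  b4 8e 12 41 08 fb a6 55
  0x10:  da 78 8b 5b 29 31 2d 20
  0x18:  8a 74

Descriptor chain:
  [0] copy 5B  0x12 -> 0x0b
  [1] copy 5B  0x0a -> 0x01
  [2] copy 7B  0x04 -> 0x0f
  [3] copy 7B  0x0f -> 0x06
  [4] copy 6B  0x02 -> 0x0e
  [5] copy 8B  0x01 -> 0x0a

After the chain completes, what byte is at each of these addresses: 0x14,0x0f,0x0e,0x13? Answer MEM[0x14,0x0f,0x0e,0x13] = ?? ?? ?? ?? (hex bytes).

  after D0: wrote 5B at 0x0b = 8b5b29312d
  after D1: wrote 5B at 0x01 = 128b5b2931
  after D2: wrote 7B at 0x0f = 293192b9b48e12
  after D3: wrote 7B at 0x06 = 293192b9b48e12
  after D4: wrote 6B at 0x0e = 8b5b29312931
  after D5: wrote 8B at 0x0a = 128b5b2931293192
query mem[0x14]=0x8e, mem[0x0f]=0x29, mem[0x0e]=0x31, mem[0x13]=0x31

MEM[0x14,0x0f,0x0e,0x13] = 8e 29 31 31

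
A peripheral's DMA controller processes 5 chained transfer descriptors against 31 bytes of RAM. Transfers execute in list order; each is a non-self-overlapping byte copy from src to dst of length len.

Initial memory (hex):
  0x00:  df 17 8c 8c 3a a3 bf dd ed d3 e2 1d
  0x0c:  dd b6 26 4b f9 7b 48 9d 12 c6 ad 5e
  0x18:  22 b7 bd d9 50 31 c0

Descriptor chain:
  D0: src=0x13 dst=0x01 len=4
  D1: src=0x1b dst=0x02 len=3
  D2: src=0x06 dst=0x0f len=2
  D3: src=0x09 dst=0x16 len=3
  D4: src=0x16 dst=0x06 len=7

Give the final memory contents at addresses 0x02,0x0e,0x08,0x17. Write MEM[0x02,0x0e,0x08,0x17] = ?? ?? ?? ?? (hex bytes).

  after D0: wrote 4B at 0x01 = 9d12c6ad
  after D1: wrote 3B at 0x02 = d95031
  after D2: wrote 2B at 0x0f = bfdd
  after D3: wrote 3B at 0x16 = d3e21d
  after D4: wrote 7B at 0x06 = d3e21db7bdd950
query mem[0x02]=0xd9, mem[0x0e]=0x26, mem[0x08]=0x1d, mem[0x17]=0xe2

MEM[0x02,0x0e,0x08,0x17] = d9 26 1d e2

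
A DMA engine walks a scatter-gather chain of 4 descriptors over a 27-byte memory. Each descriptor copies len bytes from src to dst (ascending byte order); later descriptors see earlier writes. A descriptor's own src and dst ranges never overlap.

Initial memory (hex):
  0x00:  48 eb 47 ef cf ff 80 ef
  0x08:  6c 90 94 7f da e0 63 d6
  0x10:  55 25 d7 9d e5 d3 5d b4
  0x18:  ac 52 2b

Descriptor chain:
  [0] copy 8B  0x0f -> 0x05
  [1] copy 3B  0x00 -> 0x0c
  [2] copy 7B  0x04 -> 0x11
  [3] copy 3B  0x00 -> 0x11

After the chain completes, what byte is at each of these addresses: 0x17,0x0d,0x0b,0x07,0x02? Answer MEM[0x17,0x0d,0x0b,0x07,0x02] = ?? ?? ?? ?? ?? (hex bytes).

  after D0: wrote 8B at 0x05 = d65525d79de5d35d
  after D1: wrote 3B at 0x0c = 48eb47
  after D2: wrote 7B at 0x11 = cfd65525d79de5
  after D3: wrote 3B at 0x11 = 48eb47
query mem[0x17]=0xe5, mem[0x0d]=0xeb, mem[0x0b]=0xd3, mem[0x07]=0x25, mem[0x02]=0x47

MEM[0x17,0x0d,0x0b,0x07,0x02] = e5 eb d3 25 47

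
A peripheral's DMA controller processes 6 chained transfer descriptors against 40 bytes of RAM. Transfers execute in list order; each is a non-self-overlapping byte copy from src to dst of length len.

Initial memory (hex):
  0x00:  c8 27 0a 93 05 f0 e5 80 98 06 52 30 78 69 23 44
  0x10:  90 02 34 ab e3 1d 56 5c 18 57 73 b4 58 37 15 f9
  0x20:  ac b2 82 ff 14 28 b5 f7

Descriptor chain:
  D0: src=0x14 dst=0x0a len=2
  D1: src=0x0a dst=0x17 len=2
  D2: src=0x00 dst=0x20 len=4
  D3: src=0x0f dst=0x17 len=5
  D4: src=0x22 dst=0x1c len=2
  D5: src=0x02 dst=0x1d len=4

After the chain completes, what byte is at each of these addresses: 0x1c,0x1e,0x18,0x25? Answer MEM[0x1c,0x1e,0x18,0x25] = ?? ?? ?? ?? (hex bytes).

[0] 0x14->0x0a len=2 : e3 1d
[1] 0x0a->0x17 len=2 : e3 1d
[2] 0x00->0x20 len=4 : c8 27 0a 93
[3] 0x0f->0x17 len=5 : 44 90 02 34 ab
[4] 0x22->0x1c len=2 : 0a 93
[5] 0x02->0x1d len=4 : 0a 93 05 f0
query mem[0x1c]=0x0a, mem[0x1e]=0x93, mem[0x18]=0x90, mem[0x25]=0x28

MEM[0x1c,0x1e,0x18,0x25] = 0a 93 90 28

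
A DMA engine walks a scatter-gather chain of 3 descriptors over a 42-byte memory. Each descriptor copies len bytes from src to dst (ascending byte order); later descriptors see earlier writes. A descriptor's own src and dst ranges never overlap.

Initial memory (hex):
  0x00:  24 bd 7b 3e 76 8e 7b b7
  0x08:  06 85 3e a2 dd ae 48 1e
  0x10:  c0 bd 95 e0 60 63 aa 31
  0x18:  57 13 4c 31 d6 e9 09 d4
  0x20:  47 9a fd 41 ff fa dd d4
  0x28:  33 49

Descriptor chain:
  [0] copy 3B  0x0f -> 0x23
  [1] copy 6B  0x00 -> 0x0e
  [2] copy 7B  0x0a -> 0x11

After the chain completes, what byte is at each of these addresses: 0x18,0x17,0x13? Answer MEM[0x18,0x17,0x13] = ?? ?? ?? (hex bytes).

MEM[0x18,0x17,0x13] = 57 7b dd

  after D0: wrote 3B at 0x23 = 1ec0bd
  after D1: wrote 6B at 0x0e = 24bd7b3e768e
  after D2: wrote 7B at 0x11 = 3ea2ddae24bd7b
query mem[0x18]=0x57, mem[0x17]=0x7b, mem[0x13]=0xdd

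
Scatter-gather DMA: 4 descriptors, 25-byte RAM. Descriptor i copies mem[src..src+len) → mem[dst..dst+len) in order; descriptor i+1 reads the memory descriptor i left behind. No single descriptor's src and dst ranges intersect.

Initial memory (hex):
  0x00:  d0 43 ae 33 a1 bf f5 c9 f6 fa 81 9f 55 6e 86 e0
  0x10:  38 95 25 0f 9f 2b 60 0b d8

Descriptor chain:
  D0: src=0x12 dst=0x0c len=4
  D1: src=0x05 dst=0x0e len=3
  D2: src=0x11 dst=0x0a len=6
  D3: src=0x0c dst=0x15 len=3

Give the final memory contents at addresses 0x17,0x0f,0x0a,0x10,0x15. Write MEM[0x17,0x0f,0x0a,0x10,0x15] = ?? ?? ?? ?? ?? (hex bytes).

[0] 0x12->0x0c len=4 : 25 0f 9f 2b
[1] 0x05->0x0e len=3 : bf f5 c9
[2] 0x11->0x0a len=6 : 95 25 0f 9f 2b 60
[3] 0x0c->0x15 len=3 : 0f 9f 2b
query mem[0x17]=0x2b, mem[0x0f]=0x60, mem[0x0a]=0x95, mem[0x10]=0xc9, mem[0x15]=0x0f

MEM[0x17,0x0f,0x0a,0x10,0x15] = 2b 60 95 c9 0f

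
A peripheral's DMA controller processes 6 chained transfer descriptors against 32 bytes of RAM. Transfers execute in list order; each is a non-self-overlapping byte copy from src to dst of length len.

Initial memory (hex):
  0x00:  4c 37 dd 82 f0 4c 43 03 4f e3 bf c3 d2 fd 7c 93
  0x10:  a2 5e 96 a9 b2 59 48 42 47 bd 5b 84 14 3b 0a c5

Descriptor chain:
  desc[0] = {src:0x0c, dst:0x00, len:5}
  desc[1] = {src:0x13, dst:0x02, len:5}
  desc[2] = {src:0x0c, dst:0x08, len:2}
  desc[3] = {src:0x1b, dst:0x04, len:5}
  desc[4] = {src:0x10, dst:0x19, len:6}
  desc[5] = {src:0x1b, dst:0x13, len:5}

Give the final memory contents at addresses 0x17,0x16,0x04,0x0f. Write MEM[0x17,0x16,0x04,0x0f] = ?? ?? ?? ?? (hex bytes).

  after D0: wrote 5B at 0x00 = d2fd7c93a2
  after D1: wrote 5B at 0x02 = a9b2594842
  after D2: wrote 2B at 0x08 = d2fd
  after D3: wrote 5B at 0x04 = 84143b0ac5
  after D4: wrote 6B at 0x19 = a25e96a9b259
  after D5: wrote 5B at 0x13 = 96a9b259c5
query mem[0x17]=0xc5, mem[0x16]=0x59, mem[0x04]=0x84, mem[0x0f]=0x93

MEM[0x17,0x16,0x04,0x0f] = c5 59 84 93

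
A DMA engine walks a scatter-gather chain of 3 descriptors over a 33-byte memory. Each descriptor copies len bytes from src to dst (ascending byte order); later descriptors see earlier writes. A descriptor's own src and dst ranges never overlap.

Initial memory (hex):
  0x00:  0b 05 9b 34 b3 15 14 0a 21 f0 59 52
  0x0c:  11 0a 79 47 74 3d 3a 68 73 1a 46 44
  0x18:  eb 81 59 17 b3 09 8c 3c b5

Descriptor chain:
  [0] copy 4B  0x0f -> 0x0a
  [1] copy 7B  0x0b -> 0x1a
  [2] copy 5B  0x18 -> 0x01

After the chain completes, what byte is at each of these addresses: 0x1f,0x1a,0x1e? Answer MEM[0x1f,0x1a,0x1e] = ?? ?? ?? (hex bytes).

MEM[0x1f,0x1a,0x1e] = 74 74 47

#0 dst[0x0a+4] := {0x47,0x74,0x3d,0x3a}
#1 dst[0x1a+7] := {0x74,0x3d,0x3a,0x79,0x47,0x74,0x3d}
#2 dst[0x01+5] := {0xeb,0x81,0x74,0x3d,0x3a}
query mem[0x1f]=0x74, mem[0x1a]=0x74, mem[0x1e]=0x47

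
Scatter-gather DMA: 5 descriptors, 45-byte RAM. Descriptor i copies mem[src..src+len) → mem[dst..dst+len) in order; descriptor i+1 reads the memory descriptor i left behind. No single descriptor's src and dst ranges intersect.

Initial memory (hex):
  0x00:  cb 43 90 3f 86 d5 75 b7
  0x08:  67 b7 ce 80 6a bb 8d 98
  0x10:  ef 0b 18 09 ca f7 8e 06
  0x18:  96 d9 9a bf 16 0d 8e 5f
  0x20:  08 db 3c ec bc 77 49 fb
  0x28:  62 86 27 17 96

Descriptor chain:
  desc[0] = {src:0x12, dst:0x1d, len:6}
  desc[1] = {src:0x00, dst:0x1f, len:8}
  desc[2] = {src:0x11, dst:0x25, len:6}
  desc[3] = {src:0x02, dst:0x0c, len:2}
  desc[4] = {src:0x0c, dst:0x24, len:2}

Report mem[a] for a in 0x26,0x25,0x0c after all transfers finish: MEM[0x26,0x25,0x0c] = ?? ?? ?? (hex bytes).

#0 dst[0x1d+6] := {0x18,0x09,0xca,0xf7,0x8e,0x06}
#1 dst[0x1f+8] := {0xcb,0x43,0x90,0x3f,0x86,0xd5,0x75,0xb7}
#2 dst[0x25+6] := {0x0b,0x18,0x09,0xca,0xf7,0x8e}
#3 dst[0x0c+2] := {0x90,0x3f}
#4 dst[0x24+2] := {0x90,0x3f}
query mem[0x26]=0x18, mem[0x25]=0x3f, mem[0x0c]=0x90

MEM[0x26,0x25,0x0c] = 18 3f 90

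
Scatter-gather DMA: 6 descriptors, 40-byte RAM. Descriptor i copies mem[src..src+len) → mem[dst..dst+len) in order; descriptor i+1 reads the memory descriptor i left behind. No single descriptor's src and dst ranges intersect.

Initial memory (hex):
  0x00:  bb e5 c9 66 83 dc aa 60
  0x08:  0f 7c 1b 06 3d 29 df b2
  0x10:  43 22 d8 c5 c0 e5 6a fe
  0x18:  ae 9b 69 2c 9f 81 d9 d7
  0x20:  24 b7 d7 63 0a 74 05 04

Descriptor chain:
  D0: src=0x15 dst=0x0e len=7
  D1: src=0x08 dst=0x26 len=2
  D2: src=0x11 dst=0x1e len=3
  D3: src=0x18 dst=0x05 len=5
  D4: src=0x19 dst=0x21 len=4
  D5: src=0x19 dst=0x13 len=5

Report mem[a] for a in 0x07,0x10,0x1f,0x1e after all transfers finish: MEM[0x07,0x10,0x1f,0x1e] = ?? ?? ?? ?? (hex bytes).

#0 dst[0x0e+7] := {0xe5,0x6a,0xfe,0xae,0x9b,0x69,0x2c}
#1 dst[0x26+2] := {0x0f,0x7c}
#2 dst[0x1e+3] := {0xae,0x9b,0x69}
#3 dst[0x05+5] := {0xae,0x9b,0x69,0x2c,0x9f}
#4 dst[0x21+4] := {0x9b,0x69,0x2c,0x9f}
#5 dst[0x13+5] := {0x9b,0x69,0x2c,0x9f,0x81}
query mem[0x07]=0x69, mem[0x10]=0xfe, mem[0x1f]=0x9b, mem[0x1e]=0xae

MEM[0x07,0x10,0x1f,0x1e] = 69 fe 9b ae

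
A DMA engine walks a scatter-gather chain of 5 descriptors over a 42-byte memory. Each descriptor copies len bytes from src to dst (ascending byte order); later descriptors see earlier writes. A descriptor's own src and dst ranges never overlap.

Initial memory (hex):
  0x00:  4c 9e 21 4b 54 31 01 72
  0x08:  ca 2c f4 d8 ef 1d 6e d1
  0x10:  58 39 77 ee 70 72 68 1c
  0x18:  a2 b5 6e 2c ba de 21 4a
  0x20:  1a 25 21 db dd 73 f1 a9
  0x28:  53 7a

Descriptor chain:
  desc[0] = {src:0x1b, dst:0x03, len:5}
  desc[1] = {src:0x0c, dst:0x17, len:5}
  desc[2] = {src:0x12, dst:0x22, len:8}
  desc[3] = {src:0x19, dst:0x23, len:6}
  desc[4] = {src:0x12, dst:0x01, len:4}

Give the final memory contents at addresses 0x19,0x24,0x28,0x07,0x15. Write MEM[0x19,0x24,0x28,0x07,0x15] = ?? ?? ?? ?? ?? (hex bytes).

#0 dst[0x03+5] := {0x2c,0xba,0xde,0x21,0x4a}
#1 dst[0x17+5] := {0xef,0x1d,0x6e,0xd1,0x58}
#2 dst[0x22+8] := {0x77,0xee,0x70,0x72,0x68,0xef,0x1d,0x6e}
#3 dst[0x23+6] := {0x6e,0xd1,0x58,0xba,0xde,0x21}
#4 dst[0x01+4] := {0x77,0xee,0x70,0x72}
query mem[0x19]=0x6e, mem[0x24]=0xd1, mem[0x28]=0x21, mem[0x07]=0x4a, mem[0x15]=0x72

MEM[0x19,0x24,0x28,0x07,0x15] = 6e d1 21 4a 72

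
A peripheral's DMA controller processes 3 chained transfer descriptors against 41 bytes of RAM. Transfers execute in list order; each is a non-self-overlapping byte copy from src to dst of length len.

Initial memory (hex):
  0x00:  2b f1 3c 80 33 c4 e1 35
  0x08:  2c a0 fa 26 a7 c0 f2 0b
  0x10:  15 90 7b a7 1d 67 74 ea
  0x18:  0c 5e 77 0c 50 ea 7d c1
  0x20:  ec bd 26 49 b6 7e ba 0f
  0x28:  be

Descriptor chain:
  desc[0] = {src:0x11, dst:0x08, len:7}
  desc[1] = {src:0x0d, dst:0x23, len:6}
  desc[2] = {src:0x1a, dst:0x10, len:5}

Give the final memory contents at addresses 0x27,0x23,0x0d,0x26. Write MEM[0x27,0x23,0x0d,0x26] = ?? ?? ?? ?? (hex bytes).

  after D0: wrote 7B at 0x08 = 907ba71d6774ea
  after D1: wrote 6B at 0x23 = 74ea0b15907b
  after D2: wrote 5B at 0x10 = 770c50ea7d
query mem[0x27]=0x90, mem[0x23]=0x74, mem[0x0d]=0x74, mem[0x26]=0x15

MEM[0x27,0x23,0x0d,0x26] = 90 74 74 15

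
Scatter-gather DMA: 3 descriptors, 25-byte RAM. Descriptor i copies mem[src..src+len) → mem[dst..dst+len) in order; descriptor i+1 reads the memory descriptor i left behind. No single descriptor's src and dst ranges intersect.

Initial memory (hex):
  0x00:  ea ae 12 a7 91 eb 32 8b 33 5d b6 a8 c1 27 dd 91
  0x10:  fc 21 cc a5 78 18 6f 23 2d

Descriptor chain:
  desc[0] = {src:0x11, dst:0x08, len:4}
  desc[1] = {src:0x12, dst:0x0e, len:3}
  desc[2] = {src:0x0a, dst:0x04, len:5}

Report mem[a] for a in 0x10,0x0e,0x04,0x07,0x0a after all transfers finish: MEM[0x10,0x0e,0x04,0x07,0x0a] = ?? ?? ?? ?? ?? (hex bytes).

  after D0: wrote 4B at 0x08 = 21cca578
  after D1: wrote 3B at 0x0e = cca578
  after D2: wrote 5B at 0x04 = a578c127cc
query mem[0x10]=0x78, mem[0x0e]=0xcc, mem[0x04]=0xa5, mem[0x07]=0x27, mem[0x0a]=0xa5

MEM[0x10,0x0e,0x04,0x07,0x0a] = 78 cc a5 27 a5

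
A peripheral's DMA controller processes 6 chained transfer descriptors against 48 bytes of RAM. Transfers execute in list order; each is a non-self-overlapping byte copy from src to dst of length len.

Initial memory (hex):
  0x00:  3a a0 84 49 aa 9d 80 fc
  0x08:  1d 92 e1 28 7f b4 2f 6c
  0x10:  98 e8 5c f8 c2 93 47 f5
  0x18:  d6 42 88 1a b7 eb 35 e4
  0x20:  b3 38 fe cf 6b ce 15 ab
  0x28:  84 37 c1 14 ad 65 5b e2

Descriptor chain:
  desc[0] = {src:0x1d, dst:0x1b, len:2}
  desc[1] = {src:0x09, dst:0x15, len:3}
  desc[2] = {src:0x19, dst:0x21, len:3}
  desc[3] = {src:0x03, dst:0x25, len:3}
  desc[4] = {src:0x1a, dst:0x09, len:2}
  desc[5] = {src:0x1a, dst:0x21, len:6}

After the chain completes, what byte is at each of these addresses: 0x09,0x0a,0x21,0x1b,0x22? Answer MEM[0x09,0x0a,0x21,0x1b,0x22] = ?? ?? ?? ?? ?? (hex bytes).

MEM[0x09,0x0a,0x21,0x1b,0x22] = 88 eb 88 eb eb

  after D0: wrote 2B at 0x1b = eb35
  after D1: wrote 3B at 0x15 = 92e128
  after D2: wrote 3B at 0x21 = 4288eb
  after D3: wrote 3B at 0x25 = 49aa9d
  after D4: wrote 2B at 0x09 = 88eb
  after D5: wrote 6B at 0x21 = 88eb35eb35e4
query mem[0x09]=0x88, mem[0x0a]=0xeb, mem[0x21]=0x88, mem[0x1b]=0xeb, mem[0x22]=0xeb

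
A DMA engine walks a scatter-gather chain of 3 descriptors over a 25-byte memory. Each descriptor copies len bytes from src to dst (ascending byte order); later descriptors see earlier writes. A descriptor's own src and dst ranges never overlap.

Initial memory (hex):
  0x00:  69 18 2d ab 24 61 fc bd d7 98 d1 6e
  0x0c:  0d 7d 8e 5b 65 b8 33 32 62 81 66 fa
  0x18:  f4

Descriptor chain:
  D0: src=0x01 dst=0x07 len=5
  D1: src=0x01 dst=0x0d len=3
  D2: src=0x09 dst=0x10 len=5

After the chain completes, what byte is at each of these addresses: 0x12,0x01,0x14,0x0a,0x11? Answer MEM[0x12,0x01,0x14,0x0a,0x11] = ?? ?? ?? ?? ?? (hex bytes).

MEM[0x12,0x01,0x14,0x0a,0x11] = 61 18 18 24 24

  after D0: wrote 5B at 0x07 = 182dab2461
  after D1: wrote 3B at 0x0d = 182dab
  after D2: wrote 5B at 0x10 = ab24610d18
query mem[0x12]=0x61, mem[0x01]=0x18, mem[0x14]=0x18, mem[0x0a]=0x24, mem[0x11]=0x24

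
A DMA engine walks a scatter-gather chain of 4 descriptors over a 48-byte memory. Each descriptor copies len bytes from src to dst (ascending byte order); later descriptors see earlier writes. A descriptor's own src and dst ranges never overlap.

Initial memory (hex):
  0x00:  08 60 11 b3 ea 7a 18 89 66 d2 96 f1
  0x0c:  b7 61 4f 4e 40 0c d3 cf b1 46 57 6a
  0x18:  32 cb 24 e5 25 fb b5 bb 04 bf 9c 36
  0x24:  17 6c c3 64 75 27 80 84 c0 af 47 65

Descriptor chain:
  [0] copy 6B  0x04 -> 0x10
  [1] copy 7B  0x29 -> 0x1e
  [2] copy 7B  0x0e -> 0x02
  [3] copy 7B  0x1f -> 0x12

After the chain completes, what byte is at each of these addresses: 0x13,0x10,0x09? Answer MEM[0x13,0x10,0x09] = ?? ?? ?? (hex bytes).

[0] 0x04->0x10 len=6 : ea 7a 18 89 66 d2
[1] 0x29->0x1e len=7 : 27 80 84 c0 af 47 65
[2] 0x0e->0x02 len=7 : 4f 4e ea 7a 18 89 66
[3] 0x1f->0x12 len=7 : 80 84 c0 af 47 65 6c
query mem[0x13]=0x84, mem[0x10]=0xea, mem[0x09]=0xd2

MEM[0x13,0x10,0x09] = 84 ea d2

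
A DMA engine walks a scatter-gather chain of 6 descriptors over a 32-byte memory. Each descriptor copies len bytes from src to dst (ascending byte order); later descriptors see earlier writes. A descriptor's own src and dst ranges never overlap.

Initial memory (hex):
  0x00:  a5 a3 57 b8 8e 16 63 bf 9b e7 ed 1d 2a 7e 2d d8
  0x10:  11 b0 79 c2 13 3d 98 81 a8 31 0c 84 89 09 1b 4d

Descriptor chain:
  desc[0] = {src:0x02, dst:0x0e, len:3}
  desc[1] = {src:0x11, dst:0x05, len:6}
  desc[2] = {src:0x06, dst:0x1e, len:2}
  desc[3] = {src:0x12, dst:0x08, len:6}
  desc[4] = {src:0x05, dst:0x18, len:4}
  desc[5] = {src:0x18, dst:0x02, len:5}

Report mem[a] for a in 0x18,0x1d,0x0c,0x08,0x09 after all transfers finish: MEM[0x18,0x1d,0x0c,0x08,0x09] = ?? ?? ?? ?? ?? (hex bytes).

MEM[0x18,0x1d,0x0c,0x08,0x09] = b0 09 98 79 c2

  after D0: wrote 3B at 0x0e = 57b88e
  after D1: wrote 6B at 0x05 = b079c2133d98
  after D2: wrote 2B at 0x1e = 79c2
  after D3: wrote 6B at 0x08 = 79c2133d9881
  after D4: wrote 4B at 0x18 = b079c279
  after D5: wrote 5B at 0x02 = b079c27989
query mem[0x18]=0xb0, mem[0x1d]=0x09, mem[0x0c]=0x98, mem[0x08]=0x79, mem[0x09]=0xc2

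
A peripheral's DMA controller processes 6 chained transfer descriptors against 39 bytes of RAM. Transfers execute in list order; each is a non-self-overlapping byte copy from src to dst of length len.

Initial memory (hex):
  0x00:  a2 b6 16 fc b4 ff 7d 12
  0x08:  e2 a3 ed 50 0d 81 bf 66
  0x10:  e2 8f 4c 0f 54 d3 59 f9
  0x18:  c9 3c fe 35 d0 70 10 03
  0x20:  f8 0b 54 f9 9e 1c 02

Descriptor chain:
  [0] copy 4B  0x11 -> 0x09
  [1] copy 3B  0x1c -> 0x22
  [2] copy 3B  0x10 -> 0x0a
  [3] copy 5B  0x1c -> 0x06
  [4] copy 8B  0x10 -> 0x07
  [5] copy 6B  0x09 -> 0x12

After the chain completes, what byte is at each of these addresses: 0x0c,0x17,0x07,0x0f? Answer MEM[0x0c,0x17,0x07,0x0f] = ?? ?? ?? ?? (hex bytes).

MEM[0x0c,0x17,0x07,0x0f] = d3 f9 e2 66

D0: mem[0x09..0x0c] <- [8f 4c 0f 54]
D1: mem[0x22..0x24] <- [d0 70 10]
D2: mem[0x0a..0x0c] <- [e2 8f 4c]
D3: mem[0x06..0x0a] <- [d0 70 10 03 f8]
D4: mem[0x07..0x0e] <- [e2 8f 4c 0f 54 d3 59 f9]
D5: mem[0x12..0x17] <- [4c 0f 54 d3 59 f9]
query mem[0x0c]=0xd3, mem[0x17]=0xf9, mem[0x07]=0xe2, mem[0x0f]=0x66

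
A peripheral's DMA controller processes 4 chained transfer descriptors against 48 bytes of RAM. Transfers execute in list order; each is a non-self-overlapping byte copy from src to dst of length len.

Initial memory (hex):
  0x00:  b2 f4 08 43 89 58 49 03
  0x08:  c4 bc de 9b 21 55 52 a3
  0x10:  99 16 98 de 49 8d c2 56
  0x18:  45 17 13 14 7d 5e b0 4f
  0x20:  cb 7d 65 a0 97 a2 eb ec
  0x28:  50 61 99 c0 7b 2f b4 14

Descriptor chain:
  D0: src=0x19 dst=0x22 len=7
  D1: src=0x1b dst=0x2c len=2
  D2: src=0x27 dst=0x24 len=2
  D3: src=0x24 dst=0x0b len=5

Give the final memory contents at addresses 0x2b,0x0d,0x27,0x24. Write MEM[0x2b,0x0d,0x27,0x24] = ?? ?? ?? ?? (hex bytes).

MEM[0x2b,0x0d,0x27,0x24] = c0 5e b0 b0

[0] 0x19->0x22 len=7 : 17 13 14 7d 5e b0 4f
[1] 0x1b->0x2c len=2 : 14 7d
[2] 0x27->0x24 len=2 : b0 4f
[3] 0x24->0x0b len=5 : b0 4f 5e b0 4f
query mem[0x2b]=0xc0, mem[0x0d]=0x5e, mem[0x27]=0xb0, mem[0x24]=0xb0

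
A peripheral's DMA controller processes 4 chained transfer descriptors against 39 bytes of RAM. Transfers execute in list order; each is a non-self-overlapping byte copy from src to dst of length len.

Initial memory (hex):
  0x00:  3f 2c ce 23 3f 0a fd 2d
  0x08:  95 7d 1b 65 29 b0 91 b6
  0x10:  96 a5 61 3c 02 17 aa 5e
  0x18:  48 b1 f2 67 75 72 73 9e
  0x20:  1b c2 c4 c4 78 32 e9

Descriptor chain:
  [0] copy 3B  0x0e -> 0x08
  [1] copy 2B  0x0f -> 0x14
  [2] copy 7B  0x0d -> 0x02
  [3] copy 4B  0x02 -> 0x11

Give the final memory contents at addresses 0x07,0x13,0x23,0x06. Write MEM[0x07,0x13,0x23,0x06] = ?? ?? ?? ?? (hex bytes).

D0: mem[0x08..0x0a] <- [91 b6 96]
D1: mem[0x14..0x15] <- [b6 96]
D2: mem[0x02..0x08] <- [b0 91 b6 96 a5 61 3c]
D3: mem[0x11..0x14] <- [b0 91 b6 96]
query mem[0x07]=0x61, mem[0x13]=0xb6, mem[0x23]=0xc4, mem[0x06]=0xa5

MEM[0x07,0x13,0x23,0x06] = 61 b6 c4 a5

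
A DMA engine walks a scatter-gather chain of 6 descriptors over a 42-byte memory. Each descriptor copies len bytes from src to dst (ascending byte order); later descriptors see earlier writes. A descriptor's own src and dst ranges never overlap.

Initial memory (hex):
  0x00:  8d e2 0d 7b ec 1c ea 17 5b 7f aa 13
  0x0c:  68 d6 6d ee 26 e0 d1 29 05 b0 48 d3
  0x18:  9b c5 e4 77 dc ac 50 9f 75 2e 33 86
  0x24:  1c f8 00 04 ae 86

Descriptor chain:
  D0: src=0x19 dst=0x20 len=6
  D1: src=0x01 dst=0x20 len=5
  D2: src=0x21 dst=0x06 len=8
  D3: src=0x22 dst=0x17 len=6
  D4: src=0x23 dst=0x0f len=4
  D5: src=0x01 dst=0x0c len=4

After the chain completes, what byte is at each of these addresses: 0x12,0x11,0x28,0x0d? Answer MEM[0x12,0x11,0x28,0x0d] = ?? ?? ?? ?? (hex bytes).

#0 dst[0x20+6] := {0xc5,0xe4,0x77,0xdc,0xac,0x50}
#1 dst[0x20+5] := {0xe2,0x0d,0x7b,0xec,0x1c}
#2 dst[0x06+8] := {0x0d,0x7b,0xec,0x1c,0x50,0x00,0x04,0xae}
#3 dst[0x17+6] := {0x7b,0xec,0x1c,0x50,0x00,0x04}
#4 dst[0x0f+4] := {0xec,0x1c,0x50,0x00}
#5 dst[0x0c+4] := {0xe2,0x0d,0x7b,0xec}
query mem[0x12]=0x00, mem[0x11]=0x50, mem[0x28]=0xae, mem[0x0d]=0x0d

MEM[0x12,0x11,0x28,0x0d] = 00 50 ae 0d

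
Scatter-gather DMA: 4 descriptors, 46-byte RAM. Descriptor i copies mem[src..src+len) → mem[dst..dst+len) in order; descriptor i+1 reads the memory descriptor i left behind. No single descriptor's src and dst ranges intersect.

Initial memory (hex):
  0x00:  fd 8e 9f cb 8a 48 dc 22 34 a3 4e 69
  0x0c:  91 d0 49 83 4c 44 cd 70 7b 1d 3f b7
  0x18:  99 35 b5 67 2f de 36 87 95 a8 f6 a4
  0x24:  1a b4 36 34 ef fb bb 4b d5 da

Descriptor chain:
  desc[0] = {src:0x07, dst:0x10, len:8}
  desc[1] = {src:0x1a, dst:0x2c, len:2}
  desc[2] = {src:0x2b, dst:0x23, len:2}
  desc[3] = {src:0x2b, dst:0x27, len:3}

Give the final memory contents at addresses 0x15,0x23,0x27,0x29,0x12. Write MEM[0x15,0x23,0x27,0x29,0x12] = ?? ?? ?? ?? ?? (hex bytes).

MEM[0x15,0x23,0x27,0x29,0x12] = 91 4b 4b 67 a3

D0: mem[0x10..0x17] <- [22 34 a3 4e 69 91 d0 49]
D1: mem[0x2c..0x2d] <- [b5 67]
D2: mem[0x23..0x24] <- [4b b5]
D3: mem[0x27..0x29] <- [4b b5 67]
query mem[0x15]=0x91, mem[0x23]=0x4b, mem[0x27]=0x4b, mem[0x29]=0x67, mem[0x12]=0xa3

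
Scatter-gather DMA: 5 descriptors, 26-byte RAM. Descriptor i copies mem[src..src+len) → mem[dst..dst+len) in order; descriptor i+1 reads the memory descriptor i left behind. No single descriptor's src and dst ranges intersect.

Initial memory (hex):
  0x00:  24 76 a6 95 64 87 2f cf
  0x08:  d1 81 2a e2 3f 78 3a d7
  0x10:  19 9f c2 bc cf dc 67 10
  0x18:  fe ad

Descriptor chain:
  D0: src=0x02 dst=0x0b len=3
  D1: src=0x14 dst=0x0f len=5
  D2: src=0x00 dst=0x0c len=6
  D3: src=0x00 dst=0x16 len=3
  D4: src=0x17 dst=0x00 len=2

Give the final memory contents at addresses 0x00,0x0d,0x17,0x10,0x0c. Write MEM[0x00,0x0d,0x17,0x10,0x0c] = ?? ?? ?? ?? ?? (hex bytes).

  after D0: wrote 3B at 0x0b = a69564
  after D1: wrote 5B at 0x0f = cfdc6710fe
  after D2: wrote 6B at 0x0c = 2476a6956487
  after D3: wrote 3B at 0x16 = 2476a6
  after D4: wrote 2B at 0x00 = 76a6
query mem[0x00]=0x76, mem[0x0d]=0x76, mem[0x17]=0x76, mem[0x10]=0x64, mem[0x0c]=0x24

MEM[0x00,0x0d,0x17,0x10,0x0c] = 76 76 76 64 24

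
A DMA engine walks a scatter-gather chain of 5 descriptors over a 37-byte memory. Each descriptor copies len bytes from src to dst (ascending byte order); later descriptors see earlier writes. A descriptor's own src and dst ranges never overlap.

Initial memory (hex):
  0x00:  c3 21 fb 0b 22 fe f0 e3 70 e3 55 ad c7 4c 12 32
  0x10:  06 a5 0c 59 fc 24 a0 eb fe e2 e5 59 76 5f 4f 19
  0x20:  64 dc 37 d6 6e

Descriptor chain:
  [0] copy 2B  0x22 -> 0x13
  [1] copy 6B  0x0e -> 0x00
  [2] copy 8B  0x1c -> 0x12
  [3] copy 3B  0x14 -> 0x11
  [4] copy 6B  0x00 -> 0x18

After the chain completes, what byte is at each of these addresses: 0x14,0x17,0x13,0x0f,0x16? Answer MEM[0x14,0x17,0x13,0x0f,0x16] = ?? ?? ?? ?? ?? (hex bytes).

MEM[0x14,0x17,0x13,0x0f,0x16] = 4f dc 64 32 64

D0: mem[0x13..0x14] <- [37 d6]
D1: mem[0x00..0x05] <- [12 32 06 a5 0c 37]
D2: mem[0x12..0x19] <- [76 5f 4f 19 64 dc 37 d6]
D3: mem[0x11..0x13] <- [4f 19 64]
D4: mem[0x18..0x1d] <- [12 32 06 a5 0c 37]
query mem[0x14]=0x4f, mem[0x17]=0xdc, mem[0x13]=0x64, mem[0x0f]=0x32, mem[0x16]=0x64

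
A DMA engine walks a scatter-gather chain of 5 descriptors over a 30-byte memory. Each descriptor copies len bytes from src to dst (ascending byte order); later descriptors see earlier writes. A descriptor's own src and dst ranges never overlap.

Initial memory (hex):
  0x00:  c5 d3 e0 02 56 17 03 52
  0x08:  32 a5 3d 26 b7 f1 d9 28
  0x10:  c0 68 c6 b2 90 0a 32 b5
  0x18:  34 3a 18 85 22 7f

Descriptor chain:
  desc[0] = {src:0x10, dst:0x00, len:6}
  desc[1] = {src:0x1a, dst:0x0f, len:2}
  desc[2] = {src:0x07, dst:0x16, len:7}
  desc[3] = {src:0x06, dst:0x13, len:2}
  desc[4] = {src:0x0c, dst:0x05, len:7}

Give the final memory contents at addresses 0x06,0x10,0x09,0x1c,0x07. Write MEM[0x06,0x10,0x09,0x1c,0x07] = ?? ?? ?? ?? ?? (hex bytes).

MEM[0x06,0x10,0x09,0x1c,0x07] = f1 85 85 f1 d9

[0] 0x10->0x00 len=6 : c0 68 c6 b2 90 0a
[1] 0x1a->0x0f len=2 : 18 85
[2] 0x07->0x16 len=7 : 52 32 a5 3d 26 b7 f1
[3] 0x06->0x13 len=2 : 03 52
[4] 0x0c->0x05 len=7 : b7 f1 d9 18 85 68 c6
query mem[0x06]=0xf1, mem[0x10]=0x85, mem[0x09]=0x85, mem[0x1c]=0xf1, mem[0x07]=0xd9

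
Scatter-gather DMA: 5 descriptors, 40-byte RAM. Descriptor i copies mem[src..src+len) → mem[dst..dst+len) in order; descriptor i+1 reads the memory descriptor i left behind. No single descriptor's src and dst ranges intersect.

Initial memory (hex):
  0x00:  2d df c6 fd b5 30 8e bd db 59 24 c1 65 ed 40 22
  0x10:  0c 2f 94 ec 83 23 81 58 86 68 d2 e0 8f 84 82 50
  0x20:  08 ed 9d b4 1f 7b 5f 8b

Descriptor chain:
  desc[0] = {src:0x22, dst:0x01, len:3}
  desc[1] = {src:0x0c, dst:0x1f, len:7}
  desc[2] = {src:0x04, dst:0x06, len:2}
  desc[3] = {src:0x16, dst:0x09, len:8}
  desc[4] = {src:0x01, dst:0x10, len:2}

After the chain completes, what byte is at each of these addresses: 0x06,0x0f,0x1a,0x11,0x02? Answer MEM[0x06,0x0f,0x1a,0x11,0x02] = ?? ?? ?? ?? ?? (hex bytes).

MEM[0x06,0x0f,0x1a,0x11,0x02] = b5 8f d2 b4 b4

D0: mem[0x01..0x03] <- [9d b4 1f]
D1: mem[0x1f..0x25] <- [65 ed 40 22 0c 2f 94]
D2: mem[0x06..0x07] <- [b5 30]
D3: mem[0x09..0x10] <- [81 58 86 68 d2 e0 8f 84]
D4: mem[0x10..0x11] <- [9d b4]
query mem[0x06]=0xb5, mem[0x0f]=0x8f, mem[0x1a]=0xd2, mem[0x11]=0xb4, mem[0x02]=0xb4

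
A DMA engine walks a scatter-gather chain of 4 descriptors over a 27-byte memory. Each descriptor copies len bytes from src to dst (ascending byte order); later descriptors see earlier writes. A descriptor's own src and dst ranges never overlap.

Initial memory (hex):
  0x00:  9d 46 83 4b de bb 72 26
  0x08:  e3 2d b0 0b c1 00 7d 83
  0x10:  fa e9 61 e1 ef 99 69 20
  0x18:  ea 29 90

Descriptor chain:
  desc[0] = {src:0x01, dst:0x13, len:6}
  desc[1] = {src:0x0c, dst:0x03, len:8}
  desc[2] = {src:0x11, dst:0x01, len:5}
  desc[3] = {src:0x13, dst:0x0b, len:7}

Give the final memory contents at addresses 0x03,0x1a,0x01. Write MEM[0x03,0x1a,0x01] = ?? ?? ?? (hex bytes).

D0: mem[0x13..0x18] <- [46 83 4b de bb 72]
D1: mem[0x03..0x0a] <- [c1 00 7d 83 fa e9 61 46]
D2: mem[0x01..0x05] <- [e9 61 46 83 4b]
D3: mem[0x0b..0x11] <- [46 83 4b de bb 72 29]
query mem[0x03]=0x46, mem[0x1a]=0x90, mem[0x01]=0xe9

MEM[0x03,0x1a,0x01] = 46 90 e9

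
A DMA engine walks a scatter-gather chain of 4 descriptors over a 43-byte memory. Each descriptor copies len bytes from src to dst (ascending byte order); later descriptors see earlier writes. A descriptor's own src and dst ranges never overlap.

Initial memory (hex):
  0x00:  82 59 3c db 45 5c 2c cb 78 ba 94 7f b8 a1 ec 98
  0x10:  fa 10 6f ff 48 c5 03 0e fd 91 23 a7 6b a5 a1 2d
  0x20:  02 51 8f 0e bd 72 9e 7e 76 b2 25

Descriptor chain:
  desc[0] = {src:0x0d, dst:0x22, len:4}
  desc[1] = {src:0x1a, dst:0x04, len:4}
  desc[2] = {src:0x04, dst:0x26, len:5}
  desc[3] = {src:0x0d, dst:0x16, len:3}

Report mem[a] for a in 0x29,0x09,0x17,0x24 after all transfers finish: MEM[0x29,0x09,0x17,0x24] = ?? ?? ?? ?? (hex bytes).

MEM[0x29,0x09,0x17,0x24] = a5 ba ec 98

  after D0: wrote 4B at 0x22 = a1ec98fa
  after D1: wrote 4B at 0x04 = 23a76ba5
  after D2: wrote 5B at 0x26 = 23a76ba578
  after D3: wrote 3B at 0x16 = a1ec98
query mem[0x29]=0xa5, mem[0x09]=0xba, mem[0x17]=0xec, mem[0x24]=0x98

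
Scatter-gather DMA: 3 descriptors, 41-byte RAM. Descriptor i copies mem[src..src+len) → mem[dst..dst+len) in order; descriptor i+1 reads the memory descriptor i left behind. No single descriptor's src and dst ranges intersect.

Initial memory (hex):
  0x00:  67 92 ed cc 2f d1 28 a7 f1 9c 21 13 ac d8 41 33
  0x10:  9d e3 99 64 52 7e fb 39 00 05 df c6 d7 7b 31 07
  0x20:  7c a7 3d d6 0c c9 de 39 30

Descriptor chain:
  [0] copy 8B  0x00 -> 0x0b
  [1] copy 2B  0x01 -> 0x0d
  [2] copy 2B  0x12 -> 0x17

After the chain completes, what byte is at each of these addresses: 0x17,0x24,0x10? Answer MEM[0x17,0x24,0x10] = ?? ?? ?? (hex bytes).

MEM[0x17,0x24,0x10] = a7 0c d1

#0 dst[0x0b+8] := {0x67,0x92,0xed,0xcc,0x2f,0xd1,0x28,0xa7}
#1 dst[0x0d+2] := {0x92,0xed}
#2 dst[0x17+2] := {0xa7,0x64}
query mem[0x17]=0xa7, mem[0x24]=0x0c, mem[0x10]=0xd1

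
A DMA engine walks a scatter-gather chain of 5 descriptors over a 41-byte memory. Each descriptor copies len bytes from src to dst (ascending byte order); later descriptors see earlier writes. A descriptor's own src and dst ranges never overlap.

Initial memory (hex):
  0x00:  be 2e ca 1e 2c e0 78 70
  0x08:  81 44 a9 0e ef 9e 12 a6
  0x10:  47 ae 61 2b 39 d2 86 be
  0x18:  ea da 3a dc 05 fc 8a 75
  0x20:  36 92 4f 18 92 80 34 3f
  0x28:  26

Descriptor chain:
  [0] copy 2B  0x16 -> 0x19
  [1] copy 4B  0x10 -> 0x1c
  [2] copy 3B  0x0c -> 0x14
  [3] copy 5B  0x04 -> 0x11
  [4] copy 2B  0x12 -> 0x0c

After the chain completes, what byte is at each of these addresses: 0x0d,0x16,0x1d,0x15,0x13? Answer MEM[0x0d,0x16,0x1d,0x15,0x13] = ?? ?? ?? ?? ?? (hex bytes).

MEM[0x0d,0x16,0x1d,0x15,0x13] = 78 12 ae 81 78

#0 dst[0x19+2] := {0x86,0xbe}
#1 dst[0x1c+4] := {0x47,0xae,0x61,0x2b}
#2 dst[0x14+3] := {0xef,0x9e,0x12}
#3 dst[0x11+5] := {0x2c,0xe0,0x78,0x70,0x81}
#4 dst[0x0c+2] := {0xe0,0x78}
query mem[0x0d]=0x78, mem[0x16]=0x12, mem[0x1d]=0xae, mem[0x15]=0x81, mem[0x13]=0x78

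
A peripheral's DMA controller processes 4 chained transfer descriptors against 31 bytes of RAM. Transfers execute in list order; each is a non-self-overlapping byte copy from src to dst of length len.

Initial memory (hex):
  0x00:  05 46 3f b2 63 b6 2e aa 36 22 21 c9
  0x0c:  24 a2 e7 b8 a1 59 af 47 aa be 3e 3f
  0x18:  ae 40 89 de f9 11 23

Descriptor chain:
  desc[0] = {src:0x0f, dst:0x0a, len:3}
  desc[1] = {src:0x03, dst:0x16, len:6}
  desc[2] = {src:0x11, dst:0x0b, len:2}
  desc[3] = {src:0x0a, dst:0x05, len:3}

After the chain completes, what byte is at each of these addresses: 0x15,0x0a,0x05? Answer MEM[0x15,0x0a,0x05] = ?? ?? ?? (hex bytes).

MEM[0x15,0x0a,0x05] = be b8 b8

D0: mem[0x0a..0x0c] <- [b8 a1 59]
D1: mem[0x16..0x1b] <- [b2 63 b6 2e aa 36]
D2: mem[0x0b..0x0c] <- [59 af]
D3: mem[0x05..0x07] <- [b8 59 af]
query mem[0x15]=0xbe, mem[0x0a]=0xb8, mem[0x05]=0xb8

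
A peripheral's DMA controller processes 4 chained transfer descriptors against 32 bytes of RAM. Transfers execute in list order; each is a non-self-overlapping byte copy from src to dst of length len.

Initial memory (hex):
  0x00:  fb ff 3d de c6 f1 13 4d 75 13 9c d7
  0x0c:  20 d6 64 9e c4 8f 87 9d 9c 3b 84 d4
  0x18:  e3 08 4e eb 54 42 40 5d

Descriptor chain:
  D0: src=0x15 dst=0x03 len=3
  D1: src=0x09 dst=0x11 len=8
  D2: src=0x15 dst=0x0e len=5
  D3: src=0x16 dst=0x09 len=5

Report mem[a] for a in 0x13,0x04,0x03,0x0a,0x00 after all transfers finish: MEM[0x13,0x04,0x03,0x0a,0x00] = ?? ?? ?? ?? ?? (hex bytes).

  after D0: wrote 3B at 0x03 = 3b84d4
  after D1: wrote 8B at 0x11 = 139cd720d6649ec4
  after D2: wrote 5B at 0x0e = d6649ec408
  after D3: wrote 5B at 0x09 = 649ec4084e
query mem[0x13]=0xd7, mem[0x04]=0x84, mem[0x03]=0x3b, mem[0x0a]=0x9e, mem[0x00]=0xfb

MEM[0x13,0x04,0x03,0x0a,0x00] = d7 84 3b 9e fb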